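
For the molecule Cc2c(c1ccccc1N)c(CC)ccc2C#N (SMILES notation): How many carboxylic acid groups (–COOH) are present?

0

Scan the SMILES for the carboxylic acid motif — none present.
Groups that are present: 1 nitrile, 1 primary amine.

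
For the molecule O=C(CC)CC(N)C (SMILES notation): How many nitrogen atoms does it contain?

1

Scan the SMILES for N atoms (remember two-letter symbols like Cl and Br are single atoms).
Nitrogen count: 1.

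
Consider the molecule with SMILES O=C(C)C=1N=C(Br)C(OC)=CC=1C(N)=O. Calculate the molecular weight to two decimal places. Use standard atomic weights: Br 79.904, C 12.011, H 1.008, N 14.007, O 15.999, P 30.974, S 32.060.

First, the molecular formula is C9H9BrN2O3 (counting implicit H from valence).
  Br: 1 × 79.904 = 79.904
  C: 9 × 12.011 = 108.099
  H: 9 × 1.008 = 9.072
  N: 2 × 14.007 = 28.014
  O: 3 × 15.999 = 47.997
Sum: 1×79.904 + 9×12.011 + 9×1.008 + 2×14.007 + 3×15.999 = 273.086 → 273.09 g/mol.

273.09 g/mol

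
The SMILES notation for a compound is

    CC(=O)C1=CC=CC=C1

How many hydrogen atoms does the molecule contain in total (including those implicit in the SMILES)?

8

Walk through each heavy atom and fill implicit hydrogens from standard valence (C 4, N 3, O 2, S 2, halogen 1):
  atom 1: C, bond orders sum to 1 (valence 4) → 3 H
  atom 2: C, bond orders sum to 4 (valence 4) → 0 H
  atom 3: O, bond orders sum to 2 (valence 2) → 0 H
  atom 4: C, bond orders sum to 4 (valence 4) → 0 H
  atom 5: C, bond orders sum to 3 (valence 4) → 1 H
  atom 6: C, bond orders sum to 3 (valence 4) → 1 H
  atom 7: C, bond orders sum to 3 (valence 4) → 1 H
  atom 8: C, bond orders sum to 3 (valence 4) → 1 H
  atom 9: C, bond orders sum to 3 (valence 4) → 1 H
Total hydrogens: 8.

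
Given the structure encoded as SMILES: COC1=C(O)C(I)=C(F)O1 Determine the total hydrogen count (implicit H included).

Walk through each heavy atom and fill implicit hydrogens from standard valence (C 4, N 3, O 2, S 2, halogen 1):
  atom 1: C, bond orders sum to 1 (valence 4) → 3 H
  atom 2: O, bond orders sum to 2 (valence 2) → 0 H
  atom 3: C, bond orders sum to 4 (valence 4) → 0 H
  atom 4: C, bond orders sum to 4 (valence 4) → 0 H
  atom 5: O, bond orders sum to 1 (valence 2) → 1 H
  atom 6: C, bond orders sum to 4 (valence 4) → 0 H
  atom 7: I (halogen, monovalent) → 0 H
  atom 8: C, bond orders sum to 4 (valence 4) → 0 H
  atom 9: F (halogen, monovalent) → 0 H
  atom 10: O, bond orders sum to 2 (valence 2) → 0 H
Total hydrogens: 4.

4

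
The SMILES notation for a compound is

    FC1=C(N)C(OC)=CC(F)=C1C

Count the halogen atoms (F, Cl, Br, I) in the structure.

2

Halogen atoms appear at heavy-atom positions 1, 10 (2×F).
Other groups present: 1 ether, 1 primary amine.
Halogen count: 2.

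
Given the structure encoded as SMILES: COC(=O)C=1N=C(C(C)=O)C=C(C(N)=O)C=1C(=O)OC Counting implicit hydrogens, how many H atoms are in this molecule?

12

Walk through each heavy atom and fill implicit hydrogens from standard valence (C 4, N 3, O 2, S 2, halogen 1):
  atom 1: C, bond orders sum to 1 (valence 4) → 3 H
  atom 2: O, bond orders sum to 2 (valence 2) → 0 H
  atom 3: C, bond orders sum to 4 (valence 4) → 0 H
  atom 4: O, bond orders sum to 2 (valence 2) → 0 H
  atom 5: C, bond orders sum to 4 (valence 4) → 0 H
  atom 6: N, bond orders sum to 3 (valence 3) → 0 H
  atom 7: C, bond orders sum to 4 (valence 4) → 0 H
  atom 8: C, bond orders sum to 4 (valence 4) → 0 H
  atom 9: C, bond orders sum to 1 (valence 4) → 3 H
  atom 10: O, bond orders sum to 2 (valence 2) → 0 H
  atom 11: C, bond orders sum to 3 (valence 4) → 1 H
  atom 12: C, bond orders sum to 4 (valence 4) → 0 H
  atom 13: C, bond orders sum to 4 (valence 4) → 0 H
  atom 14: N, bond orders sum to 1 (valence 3) → 2 H
  atom 15: O, bond orders sum to 2 (valence 2) → 0 H
  atom 16: C, bond orders sum to 4 (valence 4) → 0 H
  atom 17: C, bond orders sum to 4 (valence 4) → 0 H
  atom 18: O, bond orders sum to 2 (valence 2) → 0 H
  atom 19: O, bond orders sum to 2 (valence 2) → 0 H
  atom 20: C, bond orders sum to 1 (valence 4) → 3 H
Total hydrogens: 12.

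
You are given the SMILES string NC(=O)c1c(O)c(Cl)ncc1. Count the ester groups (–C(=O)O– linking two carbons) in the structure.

0

Scan the SMILES for the ester motif — none present.
Groups that are present: 1 amide, 1 hydroxyl.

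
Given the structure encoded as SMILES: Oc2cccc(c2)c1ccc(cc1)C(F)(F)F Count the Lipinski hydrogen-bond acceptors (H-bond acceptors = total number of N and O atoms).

N atoms: 0; O atoms: 1.
Lipinski HBA = 0 + 1 = 1.

1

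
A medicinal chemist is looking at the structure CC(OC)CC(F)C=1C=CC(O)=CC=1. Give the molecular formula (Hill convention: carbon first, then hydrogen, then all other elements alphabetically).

C11H15FO2

Walk through each heavy atom and fill implicit hydrogens from standard valence (C 4, N 3, O 2, S 2, halogen 1):
  atom 1: C, bond orders sum to 1 (valence 4) → 3 H
  atom 2: C, bond orders sum to 3 (valence 4) → 1 H
  atom 3: O, bond orders sum to 2 (valence 2) → 0 H
  atom 4: C, bond orders sum to 1 (valence 4) → 3 H
  atom 5: C, bond orders sum to 2 (valence 4) → 2 H
  atom 6: C, bond orders sum to 3 (valence 4) → 1 H
  atom 7: F (halogen, monovalent) → 0 H
  atom 8: C, bond orders sum to 4 (valence 4) → 0 H
  atom 9: C, bond orders sum to 3 (valence 4) → 1 H
  atom 10: C, bond orders sum to 3 (valence 4) → 1 H
  atom 11: C, bond orders sum to 4 (valence 4) → 0 H
  atom 12: O, bond orders sum to 1 (valence 2) → 1 H
  atom 13: C, bond orders sum to 3 (valence 4) → 1 H
  atom 14: C, bond orders sum to 3 (valence 4) → 1 H
Totals → C:11, H:15, F:1, O:2.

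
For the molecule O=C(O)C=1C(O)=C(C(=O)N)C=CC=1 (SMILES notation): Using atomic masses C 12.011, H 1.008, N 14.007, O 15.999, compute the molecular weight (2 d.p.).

First, the molecular formula is C8H7NO4 (counting implicit H from valence).
  C: 8 × 12.011 = 96.088
  H: 7 × 1.008 = 7.056
  N: 1 × 14.007 = 14.007
  O: 4 × 15.999 = 63.996
Sum: 8×12.011 + 7×1.008 + 1×14.007 + 4×15.999 = 181.147 → 181.15 g/mol.

181.15 g/mol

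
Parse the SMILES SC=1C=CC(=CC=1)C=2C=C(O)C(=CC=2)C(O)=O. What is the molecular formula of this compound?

Walk through each heavy atom and fill implicit hydrogens from standard valence (C 4, N 3, O 2, S 2, halogen 1):
  atom 1: S, bond orders sum to 1 (valence 2) → 1 H
  atom 2: C, bond orders sum to 4 (valence 4) → 0 H
  atom 3: C, bond orders sum to 3 (valence 4) → 1 H
  atom 4: C, bond orders sum to 3 (valence 4) → 1 H
  atom 5: C, bond orders sum to 4 (valence 4) → 0 H
  atom 6: C, bond orders sum to 3 (valence 4) → 1 H
  atom 7: C, bond orders sum to 3 (valence 4) → 1 H
  atom 8: C, bond orders sum to 4 (valence 4) → 0 H
  atom 9: C, bond orders sum to 3 (valence 4) → 1 H
  atom 10: C, bond orders sum to 4 (valence 4) → 0 H
  atom 11: O, bond orders sum to 1 (valence 2) → 1 H
  atom 12: C, bond orders sum to 4 (valence 4) → 0 H
  atom 13: C, bond orders sum to 3 (valence 4) → 1 H
  atom 14: C, bond orders sum to 3 (valence 4) → 1 H
  atom 15: C, bond orders sum to 4 (valence 4) → 0 H
  atom 16: O, bond orders sum to 1 (valence 2) → 1 H
  atom 17: O, bond orders sum to 2 (valence 2) → 0 H
Totals → C:13, H:10, O:3, S:1.
In Hill order: C13H10O3S.

C13H10O3S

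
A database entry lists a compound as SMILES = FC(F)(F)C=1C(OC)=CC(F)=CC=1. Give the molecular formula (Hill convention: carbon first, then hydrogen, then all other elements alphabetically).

Walk through each heavy atom and fill implicit hydrogens from standard valence (C 4, N 3, O 2, S 2, halogen 1):
  atom 1: F (halogen, monovalent) → 0 H
  atom 2: C, bond orders sum to 4 (valence 4) → 0 H
  atom 3: F (halogen, monovalent) → 0 H
  atom 4: F (halogen, monovalent) → 0 H
  atom 5: C, bond orders sum to 4 (valence 4) → 0 H
  atom 6: C, bond orders sum to 4 (valence 4) → 0 H
  atom 7: O, bond orders sum to 2 (valence 2) → 0 H
  atom 8: C, bond orders sum to 1 (valence 4) → 3 H
  atom 9: C, bond orders sum to 3 (valence 4) → 1 H
  atom 10: C, bond orders sum to 4 (valence 4) → 0 H
  atom 11: F (halogen, monovalent) → 0 H
  atom 12: C, bond orders sum to 3 (valence 4) → 1 H
  atom 13: C, bond orders sum to 3 (valence 4) → 1 H
Totals → C:8, H:6, F:4, O:1.

C8H6F4O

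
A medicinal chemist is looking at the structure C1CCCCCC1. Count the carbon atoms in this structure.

7

Count every carbon token in the SMILES (each C, including those in ring-closure positions and inside branches).
Carbon count: 7.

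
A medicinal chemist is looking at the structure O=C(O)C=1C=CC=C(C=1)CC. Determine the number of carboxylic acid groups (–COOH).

1

The carboxylic acid motif appears at heavy-atom position 2 in the SMILES.
Carboxylic acid count: 1.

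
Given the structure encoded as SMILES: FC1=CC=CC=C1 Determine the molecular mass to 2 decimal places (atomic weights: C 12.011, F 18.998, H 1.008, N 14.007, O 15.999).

First, the molecular formula is C6H5F (counting implicit H from valence).
  C: 6 × 12.011 = 72.066
  F: 1 × 18.998 = 18.998
  H: 5 × 1.008 = 5.040
Sum: 6×12.011 + 1×18.998 + 5×1.008 = 96.104 → 96.10 g/mol.

96.10 g/mol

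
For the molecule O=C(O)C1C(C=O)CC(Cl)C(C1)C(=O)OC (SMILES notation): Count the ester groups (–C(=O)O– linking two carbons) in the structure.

The ester motif appears at heavy-atom position 13 in the SMILES.
Other groups present: 1 aldehyde, 1 carboxylic acid.
Ester count: 1.

1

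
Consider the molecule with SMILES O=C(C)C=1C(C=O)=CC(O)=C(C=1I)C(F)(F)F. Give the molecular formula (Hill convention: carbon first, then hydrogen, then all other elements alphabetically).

C10H6F3IO3

Walk through each heavy atom and fill implicit hydrogens from standard valence (C 4, N 3, O 2, S 2, halogen 1):
  atom 1: O, bond orders sum to 2 (valence 2) → 0 H
  atom 2: C, bond orders sum to 4 (valence 4) → 0 H
  atom 3: C, bond orders sum to 1 (valence 4) → 3 H
  atom 4: C, bond orders sum to 4 (valence 4) → 0 H
  atom 5: C, bond orders sum to 4 (valence 4) → 0 H
  atom 6: C, bond orders sum to 3 (valence 4) → 1 H
  atom 7: O, bond orders sum to 2 (valence 2) → 0 H
  atom 8: C, bond orders sum to 3 (valence 4) → 1 H
  atom 9: C, bond orders sum to 4 (valence 4) → 0 H
  atom 10: O, bond orders sum to 1 (valence 2) → 1 H
  atom 11: C, bond orders sum to 4 (valence 4) → 0 H
  atom 12: C, bond orders sum to 4 (valence 4) → 0 H
  atom 13: I (halogen, monovalent) → 0 H
  atom 14: C, bond orders sum to 4 (valence 4) → 0 H
  atom 15: F (halogen, monovalent) → 0 H
  atom 16: F (halogen, monovalent) → 0 H
  atom 17: F (halogen, monovalent) → 0 H
Totals → C:10, H:6, F:3, I:1, O:3.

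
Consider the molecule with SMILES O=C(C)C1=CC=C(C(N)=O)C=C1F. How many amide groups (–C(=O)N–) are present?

The amide motif appears at heavy-atom position 8 in the SMILES.
Other groups present: 1 ketone.
Amide count: 1.

1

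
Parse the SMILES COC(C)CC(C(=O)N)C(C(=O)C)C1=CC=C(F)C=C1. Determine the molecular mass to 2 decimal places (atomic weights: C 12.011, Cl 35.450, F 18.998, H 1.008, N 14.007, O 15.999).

First, the molecular formula is C15H20FNO3 (counting implicit H from valence).
  C: 15 × 12.011 = 180.165
  F: 1 × 18.998 = 18.998
  H: 20 × 1.008 = 20.160
  N: 1 × 14.007 = 14.007
  O: 3 × 15.999 = 47.997
Sum: 15×12.011 + 1×18.998 + 20×1.008 + 1×14.007 + 3×15.999 = 281.327 → 281.33 g/mol.

281.33 g/mol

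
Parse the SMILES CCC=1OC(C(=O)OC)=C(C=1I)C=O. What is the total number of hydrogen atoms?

9

Walk through each heavy atom and fill implicit hydrogens from standard valence (C 4, N 3, O 2, S 2, halogen 1):
  atom 1: C, bond orders sum to 1 (valence 4) → 3 H
  atom 2: C, bond orders sum to 2 (valence 4) → 2 H
  atom 3: C, bond orders sum to 4 (valence 4) → 0 H
  atom 4: O, bond orders sum to 2 (valence 2) → 0 H
  atom 5: C, bond orders sum to 4 (valence 4) → 0 H
  atom 6: C, bond orders sum to 4 (valence 4) → 0 H
  atom 7: O, bond orders sum to 2 (valence 2) → 0 H
  atom 8: O, bond orders sum to 2 (valence 2) → 0 H
  atom 9: C, bond orders sum to 1 (valence 4) → 3 H
  atom 10: C, bond orders sum to 4 (valence 4) → 0 H
  atom 11: C, bond orders sum to 4 (valence 4) → 0 H
  atom 12: I (halogen, monovalent) → 0 H
  atom 13: C, bond orders sum to 3 (valence 4) → 1 H
  atom 14: O, bond orders sum to 2 (valence 2) → 0 H
Total hydrogens: 9.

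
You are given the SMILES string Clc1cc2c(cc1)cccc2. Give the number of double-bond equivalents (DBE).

Molecular formula: C10H7Cl.
DoU = (2C + 2 + N − H − X) / 2, where X is the halogen count and O/S are ignored.
    = (2·10 + 2 + 0 − 7 − 1) / 2 = 14 / 2 = 7.

7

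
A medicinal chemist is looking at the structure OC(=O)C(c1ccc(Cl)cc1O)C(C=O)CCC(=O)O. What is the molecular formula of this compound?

Walk through each heavy atom and fill implicit hydrogens from standard valence (C 4, N 3, O 2, S 2, halogen 1); for lowercase aromatic atoms, an aromatic c carries 1 H when it has two neighbours and 0 H with three, and aromatic n carries 0 H:
  atom 1: O, bond orders sum to 1 (valence 2) → 1 H
  atom 2: C, bond orders sum to 4 (valence 4) → 0 H
  atom 3: O, bond orders sum to 2 (valence 2) → 0 H
  atom 4: C, bond orders sum to 3 (valence 4) → 1 H
  atom 5: aromatic c, 3 neighbours → 0 H
  atom 6: aromatic c, 2 neighbours → 1 H
  atom 7: aromatic c, 2 neighbours → 1 H
  atom 8: aromatic c, 3 neighbours → 0 H
  atom 9: Cl (halogen, monovalent) → 0 H
  atom 10: aromatic c, 2 neighbours → 1 H
  atom 11: aromatic c, 3 neighbours → 0 H
  atom 12: O, bond orders sum to 1 (valence 2) → 1 H
  atom 13: C, bond orders sum to 3 (valence 4) → 1 H
  atom 14: C, bond orders sum to 3 (valence 4) → 1 H
  atom 15: O, bond orders sum to 2 (valence 2) → 0 H
  atom 16: C, bond orders sum to 2 (valence 4) → 2 H
  atom 17: C, bond orders sum to 2 (valence 4) → 2 H
  atom 18: C, bond orders sum to 4 (valence 4) → 0 H
  atom 19: O, bond orders sum to 2 (valence 2) → 0 H
  atom 20: O, bond orders sum to 1 (valence 2) → 1 H
Totals → C:13, H:13, Cl:1, O:6.
In Hill order: C13H13ClO6.

C13H13ClO6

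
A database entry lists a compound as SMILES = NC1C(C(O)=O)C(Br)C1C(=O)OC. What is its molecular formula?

Walk through each heavy atom and fill implicit hydrogens from standard valence (C 4, N 3, O 2, S 2, halogen 1):
  atom 1: N, bond orders sum to 1 (valence 3) → 2 H
  atom 2: C, bond orders sum to 3 (valence 4) → 1 H
  atom 3: C, bond orders sum to 3 (valence 4) → 1 H
  atom 4: C, bond orders sum to 4 (valence 4) → 0 H
  atom 5: O, bond orders sum to 1 (valence 2) → 1 H
  atom 6: O, bond orders sum to 2 (valence 2) → 0 H
  atom 7: C, bond orders sum to 3 (valence 4) → 1 H
  atom 8: Br (halogen, monovalent) → 0 H
  atom 9: C, bond orders sum to 3 (valence 4) → 1 H
  atom 10: C, bond orders sum to 4 (valence 4) → 0 H
  atom 11: O, bond orders sum to 2 (valence 2) → 0 H
  atom 12: O, bond orders sum to 2 (valence 2) → 0 H
  atom 13: C, bond orders sum to 1 (valence 4) → 3 H
Totals → C:7, H:10, Br:1, N:1, O:4.
In Hill order: C7H10BrNO4.

C7H10BrNO4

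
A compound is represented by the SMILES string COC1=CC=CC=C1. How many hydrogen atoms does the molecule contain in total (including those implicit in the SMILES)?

Walk through each heavy atom and fill implicit hydrogens from standard valence (C 4, N 3, O 2, S 2, halogen 1):
  atom 1: C, bond orders sum to 1 (valence 4) → 3 H
  atom 2: O, bond orders sum to 2 (valence 2) → 0 H
  atom 3: C, bond orders sum to 4 (valence 4) → 0 H
  atom 4: C, bond orders sum to 3 (valence 4) → 1 H
  atom 5: C, bond orders sum to 3 (valence 4) → 1 H
  atom 6: C, bond orders sum to 3 (valence 4) → 1 H
  atom 7: C, bond orders sum to 3 (valence 4) → 1 H
  atom 8: C, bond orders sum to 3 (valence 4) → 1 H
Total hydrogens: 8.

8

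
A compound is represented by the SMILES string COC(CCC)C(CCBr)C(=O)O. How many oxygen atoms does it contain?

3

Scan the SMILES for O atoms (remember two-letter symbols like Cl and Br are single atoms).
Oxygen count: 3.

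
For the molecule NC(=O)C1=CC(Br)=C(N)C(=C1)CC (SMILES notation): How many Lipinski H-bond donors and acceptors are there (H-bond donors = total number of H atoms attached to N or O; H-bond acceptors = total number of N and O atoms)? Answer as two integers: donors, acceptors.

4, 3

Donors: find every N or O and count the H atoms it carries.
  atom 1 (N): bond orders sum to 1 → 2 H
  atom 3 (O): bond orders sum to 2 → 0 H
  atom 9 (N): bond orders sum to 1 → 2 H
Lipinski HBD = 4.
Acceptors: N atoms = 2, O atoms = 1 → HBA = 3.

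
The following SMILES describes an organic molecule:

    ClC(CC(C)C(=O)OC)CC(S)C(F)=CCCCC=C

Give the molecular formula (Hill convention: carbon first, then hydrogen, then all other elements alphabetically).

C15H24ClFO2S

Walk through each heavy atom and fill implicit hydrogens from standard valence (C 4, N 3, O 2, S 2, halogen 1):
  atom 1: Cl (halogen, monovalent) → 0 H
  atom 2: C, bond orders sum to 3 (valence 4) → 1 H
  atom 3: C, bond orders sum to 2 (valence 4) → 2 H
  atom 4: C, bond orders sum to 3 (valence 4) → 1 H
  atom 5: C, bond orders sum to 1 (valence 4) → 3 H
  atom 6: C, bond orders sum to 4 (valence 4) → 0 H
  atom 7: O, bond orders sum to 2 (valence 2) → 0 H
  atom 8: O, bond orders sum to 2 (valence 2) → 0 H
  atom 9: C, bond orders sum to 1 (valence 4) → 3 H
  atom 10: C, bond orders sum to 2 (valence 4) → 2 H
  atom 11: C, bond orders sum to 3 (valence 4) → 1 H
  atom 12: S, bond orders sum to 1 (valence 2) → 1 H
  atom 13: C, bond orders sum to 4 (valence 4) → 0 H
  atom 14: F (halogen, monovalent) → 0 H
  atom 15: C, bond orders sum to 3 (valence 4) → 1 H
  atom 16: C, bond orders sum to 2 (valence 4) → 2 H
  atom 17: C, bond orders sum to 2 (valence 4) → 2 H
  atom 18: C, bond orders sum to 2 (valence 4) → 2 H
  atom 19: C, bond orders sum to 3 (valence 4) → 1 H
  atom 20: C, bond orders sum to 2 (valence 4) → 2 H
Totals → C:15, H:24, Cl:1, F:1, O:2, S:1.
In Hill order: C15H24ClFO2S.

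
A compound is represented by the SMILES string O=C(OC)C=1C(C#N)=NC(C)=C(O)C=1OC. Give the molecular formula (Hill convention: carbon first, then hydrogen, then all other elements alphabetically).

C10H10N2O4

Walk through each heavy atom and fill implicit hydrogens from standard valence (C 4, N 3, O 2, S 2, halogen 1):
  atom 1: O, bond orders sum to 2 (valence 2) → 0 H
  atom 2: C, bond orders sum to 4 (valence 4) → 0 H
  atom 3: O, bond orders sum to 2 (valence 2) → 0 H
  atom 4: C, bond orders sum to 1 (valence 4) → 3 H
  atom 5: C, bond orders sum to 4 (valence 4) → 0 H
  atom 6: C, bond orders sum to 4 (valence 4) → 0 H
  atom 7: C, bond orders sum to 4 (valence 4) → 0 H
  atom 8: N, bond orders sum to 3 (valence 3) → 0 H
  atom 9: N, bond orders sum to 3 (valence 3) → 0 H
  atom 10: C, bond orders sum to 4 (valence 4) → 0 H
  atom 11: C, bond orders sum to 1 (valence 4) → 3 H
  atom 12: C, bond orders sum to 4 (valence 4) → 0 H
  atom 13: O, bond orders sum to 1 (valence 2) → 1 H
  atom 14: C, bond orders sum to 4 (valence 4) → 0 H
  atom 15: O, bond orders sum to 2 (valence 2) → 0 H
  atom 16: C, bond orders sum to 1 (valence 4) → 3 H
Totals → C:10, H:10, N:2, O:4.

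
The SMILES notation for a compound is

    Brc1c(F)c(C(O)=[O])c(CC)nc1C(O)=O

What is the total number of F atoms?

1

Scan the SMILES for F atoms (remember two-letter symbols like Cl and Br are single atoms).
Fluorine count: 1.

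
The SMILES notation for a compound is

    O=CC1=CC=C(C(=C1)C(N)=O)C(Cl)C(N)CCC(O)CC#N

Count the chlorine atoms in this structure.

Scan the SMILES for Cl atoms (remember two-letter symbols like Cl and Br are single atoms).
Chlorine count: 1.

1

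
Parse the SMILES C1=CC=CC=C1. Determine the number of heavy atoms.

Every atom symbol written in the SMILES (organic subset) is one heavy atom; implicit H are not written.
Heavy atoms by element → C:6.
Total: 6.

6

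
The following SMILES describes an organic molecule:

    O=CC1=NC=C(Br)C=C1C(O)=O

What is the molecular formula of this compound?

C7H4BrNO3

Walk through each heavy atom and fill implicit hydrogens from standard valence (C 4, N 3, O 2, S 2, halogen 1):
  atom 1: O, bond orders sum to 2 (valence 2) → 0 H
  atom 2: C, bond orders sum to 3 (valence 4) → 1 H
  atom 3: C, bond orders sum to 4 (valence 4) → 0 H
  atom 4: N, bond orders sum to 3 (valence 3) → 0 H
  atom 5: C, bond orders sum to 3 (valence 4) → 1 H
  atom 6: C, bond orders sum to 4 (valence 4) → 0 H
  atom 7: Br (halogen, monovalent) → 0 H
  atom 8: C, bond orders sum to 3 (valence 4) → 1 H
  atom 9: C, bond orders sum to 4 (valence 4) → 0 H
  atom 10: C, bond orders sum to 4 (valence 4) → 0 H
  atom 11: O, bond orders sum to 1 (valence 2) → 1 H
  atom 12: O, bond orders sum to 2 (valence 2) → 0 H
Totals → C:7, H:4, Br:1, N:1, O:3.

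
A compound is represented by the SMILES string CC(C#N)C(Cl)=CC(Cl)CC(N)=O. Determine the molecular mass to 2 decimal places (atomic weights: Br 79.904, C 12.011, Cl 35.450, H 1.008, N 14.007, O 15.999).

First, the molecular formula is C8H10Cl2N2O (counting implicit H from valence).
  C: 8 × 12.011 = 96.088
  Cl: 2 × 35.450 = 70.900
  H: 10 × 1.008 = 10.080
  N: 2 × 14.007 = 28.014
  O: 1 × 15.999 = 15.999
Sum: 8×12.011 + 2×35.450 + 10×1.008 + 2×14.007 + 1×15.999 = 221.081 → 221.08 g/mol.

221.08 g/mol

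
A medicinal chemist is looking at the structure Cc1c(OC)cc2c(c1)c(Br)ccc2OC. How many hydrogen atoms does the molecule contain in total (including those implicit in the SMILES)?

Walk through each heavy atom and fill implicit hydrogens from standard valence (C 4, N 3, O 2, S 2, halogen 1); for lowercase aromatic atoms, an aromatic c carries 1 H when it has two neighbours and 0 H with three, and aromatic n carries 0 H:
  atom 1: C, bond orders sum to 1 (valence 4) → 3 H
  atom 2: aromatic c, 3 neighbours → 0 H
  atom 3: aromatic c, 3 neighbours → 0 H
  atom 4: O, bond orders sum to 2 (valence 2) → 0 H
  atom 5: C, bond orders sum to 1 (valence 4) → 3 H
  atom 6: aromatic c, 2 neighbours → 1 H
  atom 7: aromatic c, 3 neighbours → 0 H
  atom 8: aromatic c, 3 neighbours → 0 H
  atom 9: aromatic c, 2 neighbours → 1 H
  atom 10: aromatic c, 3 neighbours → 0 H
  atom 11: Br (halogen, monovalent) → 0 H
  atom 12: aromatic c, 2 neighbours → 1 H
  atom 13: aromatic c, 2 neighbours → 1 H
  atom 14: aromatic c, 3 neighbours → 0 H
  atom 15: O, bond orders sum to 2 (valence 2) → 0 H
  atom 16: C, bond orders sum to 1 (valence 4) → 3 H
Total hydrogens: 13.

13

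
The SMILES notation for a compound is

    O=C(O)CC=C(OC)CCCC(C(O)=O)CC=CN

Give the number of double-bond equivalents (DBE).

4

Degree of unsaturation = (number of rings) + (number of π bonds).
Ring closures in the SMILES: 0.
π bonds: 4 double bonds (each 1 DoU) → 4 DoU from unsaturation.
Total DoU = 0 + 4 = 4.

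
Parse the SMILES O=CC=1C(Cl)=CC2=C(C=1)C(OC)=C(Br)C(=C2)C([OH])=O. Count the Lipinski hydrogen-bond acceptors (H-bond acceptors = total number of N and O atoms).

4

N atoms: 0; O atoms: 4.
Lipinski HBA = 0 + 4 = 4.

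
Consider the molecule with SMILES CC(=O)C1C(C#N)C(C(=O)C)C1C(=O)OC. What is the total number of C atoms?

Count every carbon token in the SMILES (each C, including those in ring-closure positions and inside branches).
Carbon count: 11.

11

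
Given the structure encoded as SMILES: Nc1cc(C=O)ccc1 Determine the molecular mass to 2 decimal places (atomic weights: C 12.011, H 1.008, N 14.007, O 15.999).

First, the molecular formula is C7H7NO (counting implicit H from valence).
  C: 7 × 12.011 = 84.077
  H: 7 × 1.008 = 7.056
  N: 1 × 14.007 = 14.007
  O: 1 × 15.999 = 15.999
Sum: 7×12.011 + 7×1.008 + 1×14.007 + 1×15.999 = 121.139 → 121.14 g/mol.

121.14 g/mol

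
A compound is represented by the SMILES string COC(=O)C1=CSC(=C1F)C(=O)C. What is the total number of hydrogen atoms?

7

Walk through each heavy atom and fill implicit hydrogens from standard valence (C 4, N 3, O 2, S 2, halogen 1):
  atom 1: C, bond orders sum to 1 (valence 4) → 3 H
  atom 2: O, bond orders sum to 2 (valence 2) → 0 H
  atom 3: C, bond orders sum to 4 (valence 4) → 0 H
  atom 4: O, bond orders sum to 2 (valence 2) → 0 H
  atom 5: C, bond orders sum to 4 (valence 4) → 0 H
  atom 6: C, bond orders sum to 3 (valence 4) → 1 H
  atom 7: S, bond orders sum to 2 (valence 2) → 0 H
  atom 8: C, bond orders sum to 4 (valence 4) → 0 H
  atom 9: C, bond orders sum to 4 (valence 4) → 0 H
  atom 10: F (halogen, monovalent) → 0 H
  atom 11: C, bond orders sum to 4 (valence 4) → 0 H
  atom 12: O, bond orders sum to 2 (valence 2) → 0 H
  atom 13: C, bond orders sum to 1 (valence 4) → 3 H
Total hydrogens: 7.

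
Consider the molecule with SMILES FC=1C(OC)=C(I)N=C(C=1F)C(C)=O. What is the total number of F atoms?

2

Scan the SMILES for F atoms (remember two-letter symbols like Cl and Br are single atoms).
Fluorine count: 2.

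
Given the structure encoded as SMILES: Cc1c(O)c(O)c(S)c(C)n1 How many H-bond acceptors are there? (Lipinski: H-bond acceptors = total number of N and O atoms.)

3

N atoms: 1; O atoms: 2.
Lipinski HBA = 1 + 2 = 3.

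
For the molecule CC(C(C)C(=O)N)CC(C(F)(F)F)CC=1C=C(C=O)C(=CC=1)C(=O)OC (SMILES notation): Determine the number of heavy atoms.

Every atom symbol written in the SMILES (organic subset) is one heavy atom; implicit H are not written.
Heavy atoms by element → C:18, F:3, N:1, O:4.
Total: 26.

26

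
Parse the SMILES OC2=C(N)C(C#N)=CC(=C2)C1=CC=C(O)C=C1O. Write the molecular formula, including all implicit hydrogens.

Walk through each heavy atom and fill implicit hydrogens from standard valence (C 4, N 3, O 2, S 2, halogen 1):
  atom 1: O, bond orders sum to 1 (valence 2) → 1 H
  atom 2: C, bond orders sum to 4 (valence 4) → 0 H
  atom 3: C, bond orders sum to 4 (valence 4) → 0 H
  atom 4: N, bond orders sum to 1 (valence 3) → 2 H
  atom 5: C, bond orders sum to 4 (valence 4) → 0 H
  atom 6: C, bond orders sum to 4 (valence 4) → 0 H
  atom 7: N, bond orders sum to 3 (valence 3) → 0 H
  atom 8: C, bond orders sum to 3 (valence 4) → 1 H
  atom 9: C, bond orders sum to 4 (valence 4) → 0 H
  atom 10: C, bond orders sum to 3 (valence 4) → 1 H
  atom 11: C, bond orders sum to 4 (valence 4) → 0 H
  atom 12: C, bond orders sum to 3 (valence 4) → 1 H
  atom 13: C, bond orders sum to 3 (valence 4) → 1 H
  atom 14: C, bond orders sum to 4 (valence 4) → 0 H
  atom 15: O, bond orders sum to 1 (valence 2) → 1 H
  atom 16: C, bond orders sum to 3 (valence 4) → 1 H
  atom 17: C, bond orders sum to 4 (valence 4) → 0 H
  atom 18: O, bond orders sum to 1 (valence 2) → 1 H
Totals → C:13, H:10, N:2, O:3.

C13H10N2O3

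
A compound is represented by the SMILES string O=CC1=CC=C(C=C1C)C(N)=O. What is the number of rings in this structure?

In SMILES, each pair of matching ring-closure digits denotes one ring-closing bond; the number of such bonds equals the number of independent rings.
Ring-closure bonds here: 1.

1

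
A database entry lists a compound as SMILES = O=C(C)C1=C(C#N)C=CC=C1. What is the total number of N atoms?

Scan the SMILES for N atoms (remember two-letter symbols like Cl and Br are single atoms).
Nitrogen count: 1.

1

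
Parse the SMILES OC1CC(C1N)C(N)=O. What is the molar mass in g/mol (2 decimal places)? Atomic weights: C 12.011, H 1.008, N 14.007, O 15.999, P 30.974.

First, the molecular formula is C5H10N2O2 (counting implicit H from valence).
  C: 5 × 12.011 = 60.055
  H: 10 × 1.008 = 10.080
  N: 2 × 14.007 = 28.014
  O: 2 × 15.999 = 31.998
Sum: 5×12.011 + 10×1.008 + 2×14.007 + 2×15.999 = 130.147 → 130.15 g/mol.

130.15 g/mol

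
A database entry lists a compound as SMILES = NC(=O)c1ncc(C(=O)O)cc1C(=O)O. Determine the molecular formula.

Walk through each heavy atom and fill implicit hydrogens from standard valence (C 4, N 3, O 2, S 2, halogen 1); for lowercase aromatic atoms, an aromatic c carries 1 H when it has two neighbours and 0 H with three, and aromatic n carries 0 H:
  atom 1: N, bond orders sum to 1 (valence 3) → 2 H
  atom 2: C, bond orders sum to 4 (valence 4) → 0 H
  atom 3: O, bond orders sum to 2 (valence 2) → 0 H
  atom 4: aromatic c, 3 neighbours → 0 H
  atom 5: aromatic n, 2 neighbours → 0 H
  atom 6: aromatic c, 2 neighbours → 1 H
  atom 7: aromatic c, 3 neighbours → 0 H
  atom 8: C, bond orders sum to 4 (valence 4) → 0 H
  atom 9: O, bond orders sum to 2 (valence 2) → 0 H
  atom 10: O, bond orders sum to 1 (valence 2) → 1 H
  atom 11: aromatic c, 2 neighbours → 1 H
  atom 12: aromatic c, 3 neighbours → 0 H
  atom 13: C, bond orders sum to 4 (valence 4) → 0 H
  atom 14: O, bond orders sum to 2 (valence 2) → 0 H
  atom 15: O, bond orders sum to 1 (valence 2) → 1 H
Totals → C:8, H:6, N:2, O:5.

C8H6N2O5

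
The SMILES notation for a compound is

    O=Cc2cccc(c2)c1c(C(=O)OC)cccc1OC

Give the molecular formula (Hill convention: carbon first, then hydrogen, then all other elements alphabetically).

C16H14O4

Walk through each heavy atom and fill implicit hydrogens from standard valence (C 4, N 3, O 2, S 2, halogen 1); for lowercase aromatic atoms, an aromatic c carries 1 H when it has two neighbours and 0 H with three, and aromatic n carries 0 H:
  atom 1: O, bond orders sum to 2 (valence 2) → 0 H
  atom 2: C, bond orders sum to 3 (valence 4) → 1 H
  atom 3: aromatic c, 3 neighbours → 0 H
  atom 4: aromatic c, 2 neighbours → 1 H
  atom 5: aromatic c, 2 neighbours → 1 H
  atom 6: aromatic c, 2 neighbours → 1 H
  atom 7: aromatic c, 3 neighbours → 0 H
  atom 8: aromatic c, 2 neighbours → 1 H
  atom 9: aromatic c, 3 neighbours → 0 H
  atom 10: aromatic c, 3 neighbours → 0 H
  atom 11: C, bond orders sum to 4 (valence 4) → 0 H
  atom 12: O, bond orders sum to 2 (valence 2) → 0 H
  atom 13: O, bond orders sum to 2 (valence 2) → 0 H
  atom 14: C, bond orders sum to 1 (valence 4) → 3 H
  atom 15: aromatic c, 2 neighbours → 1 H
  atom 16: aromatic c, 2 neighbours → 1 H
  atom 17: aromatic c, 2 neighbours → 1 H
  atom 18: aromatic c, 3 neighbours → 0 H
  atom 19: O, bond orders sum to 2 (valence 2) → 0 H
  atom 20: C, bond orders sum to 1 (valence 4) → 3 H
Totals → C:16, H:14, O:4.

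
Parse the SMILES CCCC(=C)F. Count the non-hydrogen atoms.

Every atom symbol written in the SMILES (organic subset) is one heavy atom; implicit H are not written.
Heavy atoms by element → C:5, F:1.
Total: 6.

6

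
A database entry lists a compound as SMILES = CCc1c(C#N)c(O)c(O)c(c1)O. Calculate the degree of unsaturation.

Molecular formula: C9H9NO3.
DoU = (2C + 2 + N − H − X) / 2, where X is the halogen count and O/S are ignored.
    = (2·9 + 2 + 1 − 9 − 0) / 2 = 12 / 2 = 6.

6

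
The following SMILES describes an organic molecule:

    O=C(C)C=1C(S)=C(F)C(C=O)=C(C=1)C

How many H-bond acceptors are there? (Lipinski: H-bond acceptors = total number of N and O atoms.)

2

N atoms: 0; O atoms: 2.
Lipinski HBA = 0 + 2 = 2.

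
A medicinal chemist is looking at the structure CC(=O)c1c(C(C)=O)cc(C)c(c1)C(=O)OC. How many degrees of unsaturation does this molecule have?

7

Molecular formula: C13H14O4.
DoU = (2C + 2 + N − H − X) / 2, where X is the halogen count and O/S are ignored.
    = (2·13 + 2 + 0 − 14 − 0) / 2 = 14 / 2 = 7.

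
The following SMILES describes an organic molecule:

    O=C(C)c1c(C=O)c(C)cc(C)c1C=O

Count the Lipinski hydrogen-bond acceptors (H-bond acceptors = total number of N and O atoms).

N atoms: 0; O atoms: 3.
Lipinski HBA = 0 + 3 = 3.

3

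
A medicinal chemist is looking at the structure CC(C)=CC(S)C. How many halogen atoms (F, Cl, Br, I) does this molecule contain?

Scan the SMILES for the halogen motif — none present.
Groups that are present: 1 alkene, 1 thiol.

0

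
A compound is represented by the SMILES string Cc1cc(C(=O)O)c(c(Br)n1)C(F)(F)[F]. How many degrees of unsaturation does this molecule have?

5

Molecular formula: C8H5BrF3NO2.
DoU = (2C + 2 + N − H − X) / 2, where X is the halogen count and O/S are ignored.
    = (2·8 + 2 + 1 − 5 − 4) / 2 = 10 / 2 = 5.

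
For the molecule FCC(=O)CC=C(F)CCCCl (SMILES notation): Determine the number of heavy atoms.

Every atom symbol written in the SMILES (organic subset) is one heavy atom; implicit H are not written.
Heavy atoms by element → C:8, Cl:1, F:2, O:1.
Total: 12.

12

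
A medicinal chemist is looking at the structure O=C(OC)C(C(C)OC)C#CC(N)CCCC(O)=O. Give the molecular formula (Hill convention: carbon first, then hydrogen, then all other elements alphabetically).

Walk through each heavy atom and fill implicit hydrogens from standard valence (C 4, N 3, O 2, S 2, halogen 1):
  atom 1: O, bond orders sum to 2 (valence 2) → 0 H
  atom 2: C, bond orders sum to 4 (valence 4) → 0 H
  atom 3: O, bond orders sum to 2 (valence 2) → 0 H
  atom 4: C, bond orders sum to 1 (valence 4) → 3 H
  atom 5: C, bond orders sum to 3 (valence 4) → 1 H
  atom 6: C, bond orders sum to 3 (valence 4) → 1 H
  atom 7: C, bond orders sum to 1 (valence 4) → 3 H
  atom 8: O, bond orders sum to 2 (valence 2) → 0 H
  atom 9: C, bond orders sum to 1 (valence 4) → 3 H
  atom 10: C, bond orders sum to 4 (valence 4) → 0 H
  atom 11: C, bond orders sum to 4 (valence 4) → 0 H
  atom 12: C, bond orders sum to 3 (valence 4) → 1 H
  atom 13: N, bond orders sum to 1 (valence 3) → 2 H
  atom 14: C, bond orders sum to 2 (valence 4) → 2 H
  atom 15: C, bond orders sum to 2 (valence 4) → 2 H
  atom 16: C, bond orders sum to 2 (valence 4) → 2 H
  atom 17: C, bond orders sum to 4 (valence 4) → 0 H
  atom 18: O, bond orders sum to 1 (valence 2) → 1 H
  atom 19: O, bond orders sum to 2 (valence 2) → 0 H
Totals → C:13, H:21, N:1, O:5.
In Hill order: C13H21NO5.

C13H21NO5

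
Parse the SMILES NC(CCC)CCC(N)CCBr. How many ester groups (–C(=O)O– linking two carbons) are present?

Scan the SMILES for the ester motif — none present.
Groups that are present: 2 primary amine.

0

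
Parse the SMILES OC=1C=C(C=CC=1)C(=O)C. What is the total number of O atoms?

Scan the SMILES for O atoms (remember two-letter symbols like Cl and Br are single atoms).
Oxygen count: 2.

2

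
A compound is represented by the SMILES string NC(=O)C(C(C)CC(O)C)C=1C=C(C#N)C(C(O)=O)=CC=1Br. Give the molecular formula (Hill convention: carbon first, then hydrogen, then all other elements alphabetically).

Walk through each heavy atom and fill implicit hydrogens from standard valence (C 4, N 3, O 2, S 2, halogen 1):
  atom 1: N, bond orders sum to 1 (valence 3) → 2 H
  atom 2: C, bond orders sum to 4 (valence 4) → 0 H
  atom 3: O, bond orders sum to 2 (valence 2) → 0 H
  atom 4: C, bond orders sum to 3 (valence 4) → 1 H
  atom 5: C, bond orders sum to 3 (valence 4) → 1 H
  atom 6: C, bond orders sum to 1 (valence 4) → 3 H
  atom 7: C, bond orders sum to 2 (valence 4) → 2 H
  atom 8: C, bond orders sum to 3 (valence 4) → 1 H
  atom 9: O, bond orders sum to 1 (valence 2) → 1 H
  atom 10: C, bond orders sum to 1 (valence 4) → 3 H
  atom 11: C, bond orders sum to 4 (valence 4) → 0 H
  atom 12: C, bond orders sum to 3 (valence 4) → 1 H
  atom 13: C, bond orders sum to 4 (valence 4) → 0 H
  atom 14: C, bond orders sum to 4 (valence 4) → 0 H
  atom 15: N, bond orders sum to 3 (valence 3) → 0 H
  atom 16: C, bond orders sum to 4 (valence 4) → 0 H
  atom 17: C, bond orders sum to 4 (valence 4) → 0 H
  atom 18: O, bond orders sum to 1 (valence 2) → 1 H
  atom 19: O, bond orders sum to 2 (valence 2) → 0 H
  atom 20: C, bond orders sum to 3 (valence 4) → 1 H
  atom 21: C, bond orders sum to 4 (valence 4) → 0 H
  atom 22: Br (halogen, monovalent) → 0 H
Totals → C:15, H:17, Br:1, N:2, O:4.
In Hill order: C15H17BrN2O4.

C15H17BrN2O4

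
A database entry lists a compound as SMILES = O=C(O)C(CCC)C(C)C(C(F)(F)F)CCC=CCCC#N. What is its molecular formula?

Walk through each heavy atom and fill implicit hydrogens from standard valence (C 4, N 3, O 2, S 2, halogen 1):
  atom 1: O, bond orders sum to 2 (valence 2) → 0 H
  atom 2: C, bond orders sum to 4 (valence 4) → 0 H
  atom 3: O, bond orders sum to 1 (valence 2) → 1 H
  atom 4: C, bond orders sum to 3 (valence 4) → 1 H
  atom 5: C, bond orders sum to 2 (valence 4) → 2 H
  atom 6: C, bond orders sum to 2 (valence 4) → 2 H
  atom 7: C, bond orders sum to 1 (valence 4) → 3 H
  atom 8: C, bond orders sum to 3 (valence 4) → 1 H
  atom 9: C, bond orders sum to 1 (valence 4) → 3 H
  atom 10: C, bond orders sum to 3 (valence 4) → 1 H
  atom 11: C, bond orders sum to 4 (valence 4) → 0 H
  atom 12: F (halogen, monovalent) → 0 H
  atom 13: F (halogen, monovalent) → 0 H
  atom 14: F (halogen, monovalent) → 0 H
  atom 15: C, bond orders sum to 2 (valence 4) → 2 H
  atom 16: C, bond orders sum to 2 (valence 4) → 2 H
  atom 17: C, bond orders sum to 3 (valence 4) → 1 H
  atom 18: C, bond orders sum to 3 (valence 4) → 1 H
  atom 19: C, bond orders sum to 2 (valence 4) → 2 H
  atom 20: C, bond orders sum to 2 (valence 4) → 2 H
  atom 21: C, bond orders sum to 4 (valence 4) → 0 H
  atom 22: N, bond orders sum to 3 (valence 3) → 0 H
Totals → C:16, H:24, F:3, N:1, O:2.
In Hill order: C16H24F3NO2.

C16H24F3NO2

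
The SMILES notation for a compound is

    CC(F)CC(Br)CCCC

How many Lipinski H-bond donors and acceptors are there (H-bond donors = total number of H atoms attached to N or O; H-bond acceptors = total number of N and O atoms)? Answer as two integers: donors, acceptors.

Donors: find every N or O and count the H atoms it carries.
  (no N or O atoms present)
Lipinski HBD = 0.
Acceptors: N atoms = 0, O atoms = 0 → HBA = 0.

0, 0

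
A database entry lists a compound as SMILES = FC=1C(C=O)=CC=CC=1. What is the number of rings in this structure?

In SMILES, each pair of matching ring-closure digits denotes one ring-closing bond; the number of such bonds equals the number of independent rings.
Ring-closure bonds here: 1.

1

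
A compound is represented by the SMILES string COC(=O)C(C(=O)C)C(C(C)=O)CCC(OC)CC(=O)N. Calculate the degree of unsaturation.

4

Molecular formula: C14H23NO6.
DoU = (2C + 2 + N − H − X) / 2, where X is the halogen count and O/S are ignored.
    = (2·14 + 2 + 1 − 23 − 0) / 2 = 8 / 2 = 4.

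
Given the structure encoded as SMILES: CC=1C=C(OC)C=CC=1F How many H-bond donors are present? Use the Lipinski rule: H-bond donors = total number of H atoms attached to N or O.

Donors: find every N or O and count the H atoms it carries.
  atom 5 (O): bond orders sum to 2 → 0 H
Lipinski HBD = 0.

0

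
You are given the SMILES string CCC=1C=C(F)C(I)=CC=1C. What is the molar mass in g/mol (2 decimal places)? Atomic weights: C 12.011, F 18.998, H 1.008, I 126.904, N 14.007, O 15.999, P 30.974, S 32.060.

264.08 g/mol

First, the molecular formula is C9H10FI (counting implicit H from valence).
  C: 9 × 12.011 = 108.099
  F: 1 × 18.998 = 18.998
  H: 10 × 1.008 = 10.080
  I: 1 × 126.904 = 126.904
Sum: 9×12.011 + 1×18.998 + 10×1.008 + 1×126.904 = 264.081 → 264.08 g/mol.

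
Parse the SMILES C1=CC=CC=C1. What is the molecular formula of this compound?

Walk through each heavy atom and fill implicit hydrogens from standard valence (C 4, N 3, O 2, S 2, halogen 1):
  atom 1: C, bond orders sum to 3 (valence 4) → 1 H
  atom 2: C, bond orders sum to 3 (valence 4) → 1 H
  atom 3: C, bond orders sum to 3 (valence 4) → 1 H
  atom 4: C, bond orders sum to 3 (valence 4) → 1 H
  atom 5: C, bond orders sum to 3 (valence 4) → 1 H
  atom 6: C, bond orders sum to 3 (valence 4) → 1 H
Totals → C:6, H:6.

C6H6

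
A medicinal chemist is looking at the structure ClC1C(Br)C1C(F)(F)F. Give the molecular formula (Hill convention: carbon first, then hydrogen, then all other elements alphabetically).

Walk through each heavy atom and fill implicit hydrogens from standard valence (C 4, N 3, O 2, S 2, halogen 1):
  atom 1: Cl (halogen, monovalent) → 0 H
  atom 2: C, bond orders sum to 3 (valence 4) → 1 H
  atom 3: C, bond orders sum to 3 (valence 4) → 1 H
  atom 4: Br (halogen, monovalent) → 0 H
  atom 5: C, bond orders sum to 3 (valence 4) → 1 H
  atom 6: C, bond orders sum to 4 (valence 4) → 0 H
  atom 7: F (halogen, monovalent) → 0 H
  atom 8: F (halogen, monovalent) → 0 H
  atom 9: F (halogen, monovalent) → 0 H
Totals → C:4, H:3, Br:1, Cl:1, F:3.

C4H3BrClF3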